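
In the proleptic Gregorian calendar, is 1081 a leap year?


Gregorian leap year rule: divisible by 4, but not by 100, unless also by 400.
1081 is not divisible by 4 -> not a leap year

No


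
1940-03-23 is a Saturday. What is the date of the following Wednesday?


Current: Saturday
Target: Wednesday
Days ahead: 4

Next Wednesday: 1940-03-27


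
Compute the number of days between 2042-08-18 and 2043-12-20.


From 2042-08-18 to 2043-12-20
2042-08-18: days before August = 31 + 28 + 31 + 30 + 31 + 30 + 31 = 212 (2042 is not a leap year); day of year = 212 + 18 = 230
2043-12-20: days before December = 31 + 28 + 31 + 30 + 31 + 30 + 31 + 31 + 30 + 31 + 30 = 334 (2043 is not a leap year); day of year = 334 + 20 = 354
Rest of 2042: 365 - 230 = 135
Total = 135 + 354 = 489

489 days


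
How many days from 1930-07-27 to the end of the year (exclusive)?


Day of year: 208 of 365
Remaining = 365 - 208

157 days


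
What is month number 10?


Month 10 of 12

October


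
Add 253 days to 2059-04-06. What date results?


Start: 2059-04-06, add 253 days
April 2059 has 30 days: 30 - 6 = 24 days to April 30 -> 229 left
May 2059 has 31 days -> 198 left
June 2059 has 30 days -> 168 left
July 2059 has 31 days -> 137 left
August 2059 has 31 days -> 106 left
September 2059 has 30 days -> 76 left
October 2059 has 31 days -> 45 left
November 2059 has 30 days -> 15 left
December 2059: 15 <= 31 -> lands on December 15

Result: 2059-12-15


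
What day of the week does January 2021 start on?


Target: January 1, 2021
Anchor: Jan 1, 2021. With p = 2021 - 1 = 2020: (p + p//4 - p//100 + p//400) mod 7 = (2020 + 505 - 20 + 5) mod 7 = 2510 mod 7 = 4 -> Friday (Mon=0 ... Sun=6)
Offset from anchor: 0 days
Weekday index = (4 + 0) mod 7 = 4

Friday


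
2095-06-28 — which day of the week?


Date: June 28, 2095
Anchor: Jan 1, 2095. With p = 2095 - 1 = 2094: (p + p//4 - p//100 + p//400) mod 7 = (2094 + 523 - 20 + 5) mod 7 = 2602 mod 7 = 5 -> Saturday (Mon=0 ... Sun=6)
Days before June (Jan-May): 151; offset = 151 + 28 - 1 = 178
Weekday index = (5 + 178) mod 7 = 1

Day of the week: Tuesday


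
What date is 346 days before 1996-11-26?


Start: 1996-11-26, subtract 346 days
Back 26 days from November 26 reaches October 31, 1996 -> 320 left
October 1996 has 31 days -> back to September 30, 1996 -> 289 left
September 1996 has 30 days -> back to August 31, 1996 -> 259 left
August 1996 has 31 days -> back to July 31, 1996 -> 228 left
July 1996 has 31 days -> back to June 30, 1996 -> 197 left
June 1996 has 30 days -> back to May 31, 1996 -> 167 left
May 1996 has 31 days -> back to April 30, 1996 -> 136 left
April 1996 has 30 days -> back to March 31, 1996 -> 106 left
March 1996 has 31 days -> back to February 29, 1996 -> 75 left
February 1996 has 29 days -> back to January 31, 1996 -> 46 left
January 1996 has 31 days -> back to December 31, 1995 -> 15 left
December 1995: 31 - 15 = 16 -> lands on December 16

Result: 1995-12-16


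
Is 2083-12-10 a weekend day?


Anchor: Jan 1, 2083. With p = 2083 - 1 = 2082: (p + p//4 - p//100 + p//400) mod 7 = (2082 + 520 - 20 + 5) mod 7 = 2587 mod 7 = 4 -> Friday (Mon=0 ... Sun=6)
Day of year: 344; offset = 343
Weekday index = (4 + 343) mod 7 = 4 -> Friday
Weekend days: Saturday, Sunday

No


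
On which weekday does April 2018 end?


April 2018 has 30 days
Anchor: Jan 1, 2018. With p = 2018 - 1 = 2017: (p + p//4 - p//100 + p//400) mod 7 = (2017 + 504 - 20 + 5) mod 7 = 2506 mod 7 = 0 -> Monday (Mon=0 ... Sun=6)
Days before April (Jan-Mar): 90; April 1 index = (0 + 90) mod 7 = 6 -> Sunday
Last day offset: 30 - 1 = 29 days
Weekday index = (6 + 29) mod 7 = 0

Monday, April 30


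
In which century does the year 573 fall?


Century = (year - 1) // 100 + 1
= (573 - 1) // 100 + 1
= 572 // 100 + 1
= 5 + 1

6th century


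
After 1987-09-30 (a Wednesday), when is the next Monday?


Current: Wednesday
Target: Monday
Days ahead: 5

Next Monday: 1987-10-05


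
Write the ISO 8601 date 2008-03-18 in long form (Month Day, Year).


ISO 2008-03-18 parses as year=2008, month=03, day=18
Month 3 -> March

March 18, 2008


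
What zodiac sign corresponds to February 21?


Date: February 21
Conventional tropical zodiac dates: Pisces from February 19 onward; Aries starts March 21
February 21 falls within the Pisces range

Pisces


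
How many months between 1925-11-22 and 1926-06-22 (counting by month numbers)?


From November 1925 to June 1926
1 year * 12 = 12 months, minus 5 months = 7

7 months


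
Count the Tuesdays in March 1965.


March 1965 has 31 days
Anchor: Jan 1, 1965. With p = 1965 - 1 = 1964: (p + p//4 - p//100 + p//400) mod 7 = (1964 + 491 - 19 + 4) mod 7 = 2440 mod 7 = 4 -> Friday (Mon=0 ... Sun=6)
Days before March (Jan-Feb): 59; March 1 index = (4 + 59) mod 7 = 0 -> Monday
First Tuesday is March 2
Tuesdays: 2, 9, 16, 23, 30

5 Tuesdays


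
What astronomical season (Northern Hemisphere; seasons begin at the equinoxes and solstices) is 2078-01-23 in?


Date: January 23
Astronomical Winter (approx.; exact equinox/solstice day varies by year): December 21 to March 19
January 23 falls within the Winter window

Winter


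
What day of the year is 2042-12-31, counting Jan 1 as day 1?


Date: December 31, 2042
Days in months 1 through 11: 334
Plus 31 days in December

Day of year: 365


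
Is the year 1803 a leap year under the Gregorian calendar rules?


Gregorian leap year rule: divisible by 4, but not by 100, unless also by 400.
1803 is not divisible by 4 -> not a leap year

No


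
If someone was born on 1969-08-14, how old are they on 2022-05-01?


Birth: 1969-08-14
Reference: 2022-05-01
Year difference: 2022 - 1969 = 53
Birthday not yet reached in 2022, subtract 1

52 years old


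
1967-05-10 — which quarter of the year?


Month: May (month 5)
Q1: Jan-Mar, Q2: Apr-Jun, Q3: Jul-Sep, Q4: Oct-Dec

Q2


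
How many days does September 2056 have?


September 2056

30 days


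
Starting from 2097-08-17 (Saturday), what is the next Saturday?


Current: Saturday
Target: Saturday
Days ahead: 7

Next Saturday: 2097-08-24


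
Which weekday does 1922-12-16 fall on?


Date: December 16, 1922
Anchor: Jan 1, 1922. With p = 1922 - 1 = 1921: (p + p//4 - p//100 + p//400) mod 7 = (1921 + 480 - 19 + 4) mod 7 = 2386 mod 7 = 6 -> Sunday (Mon=0 ... Sun=6)
Days before December (Jan-Nov): 334; offset = 334 + 16 - 1 = 349
Weekday index = (6 + 349) mod 7 = 5

Day of the week: Saturday


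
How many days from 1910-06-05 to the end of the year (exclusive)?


Day of year: 156 of 365
Remaining = 365 - 156

209 days


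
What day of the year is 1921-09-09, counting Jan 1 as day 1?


Date: September 9, 1921
Days in months 1 through 8: 243
Plus 9 days in September

Day of year: 252


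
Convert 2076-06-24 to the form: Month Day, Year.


ISO 2076-06-24 parses as year=2076, month=06, day=24
Month 6 -> June

June 24, 2076


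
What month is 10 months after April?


April is month 4
4 + 10 = 14; wrap: 14 - 12 = 2

February


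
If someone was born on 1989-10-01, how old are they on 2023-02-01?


Birth: 1989-10-01
Reference: 2023-02-01
Year difference: 2023 - 1989 = 34
Birthday not yet reached in 2023, subtract 1

33 years old


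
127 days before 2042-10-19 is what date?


Start: 2042-10-19, subtract 127 days
Back 19 days from October 19 reaches September 30, 2042 -> 108 left
September 2042 has 30 days -> back to August 31, 2042 -> 78 left
August 2042 has 31 days -> back to July 31, 2042 -> 47 left
July 2042 has 31 days -> back to June 30, 2042 -> 16 left
June 2042: 30 - 16 = 14 -> lands on June 14

Result: 2042-06-14


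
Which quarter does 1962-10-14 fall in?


Month: October (month 10)
Q1: Jan-Mar, Q2: Apr-Jun, Q3: Jul-Sep, Q4: Oct-Dec

Q4


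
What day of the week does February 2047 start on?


Target: February 1, 2047
Anchor: Jan 1, 2047. With p = 2047 - 1 = 2046: (p + p//4 - p//100 + p//400) mod 7 = (2046 + 511 - 20 + 5) mod 7 = 2542 mod 7 = 1 -> Tuesday (Mon=0 ... Sun=6)
Days before February (Jan): 31 days
Weekday index = (1 + 31) mod 7 = 4

Friday


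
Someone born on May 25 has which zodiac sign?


Date: May 25
Conventional tropical zodiac dates: Gemini from May 21 onward; Cancer starts June 21
May 25 falls within the Gemini range

Gemini


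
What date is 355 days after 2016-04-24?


Start: 2016-04-24, add 355 days
April 2016 has 30 days: 30 - 24 = 6 days to April 30 -> 349 left
May 2016 has 31 days -> 318 left
June 2016 has 30 days -> 288 left
July 2016 has 31 days -> 257 left
August 2016 has 31 days -> 226 left
September 2016 has 30 days -> 196 left
October 2016 has 31 days -> 165 left
November 2016 has 30 days -> 135 left
December 2016 has 31 days -> 104 left
January 2017 has 31 days -> 73 left
February 2017 has 28 days -> 45 left
March 2017 has 31 days -> 14 left
April 2017: 14 <= 30 -> lands on April 14

Result: 2017-04-14


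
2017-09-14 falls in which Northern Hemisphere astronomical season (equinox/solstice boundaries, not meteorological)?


Date: September 14
Astronomical Summer (approx.; exact equinox/solstice day varies by year): June 21 to September 21
September 14 falls within the Summer window

Summer


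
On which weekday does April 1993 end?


April 1993 has 30 days
Anchor: Jan 1, 1993. With p = 1993 - 1 = 1992: (p + p//4 - p//100 + p//400) mod 7 = (1992 + 498 - 19 + 4) mod 7 = 2475 mod 7 = 4 -> Friday (Mon=0 ... Sun=6)
Days before April (Jan-Mar): 90; April 1 index = (4 + 90) mod 7 = 3 -> Thursday
Last day offset: 30 - 1 = 29 days
Weekday index = (3 + 29) mod 7 = 4

Friday, April 30


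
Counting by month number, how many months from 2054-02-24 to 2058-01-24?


From February 2054 to January 2058
4 years * 12 = 48 months, minus 1 month = 47

47 months


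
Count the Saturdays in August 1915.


August 1915 has 31 days
Anchor: Jan 1, 1915. With p = 1915 - 1 = 1914: (p + p//4 - p//100 + p//400) mod 7 = (1914 + 478 - 19 + 4) mod 7 = 2377 mod 7 = 4 -> Friday (Mon=0 ... Sun=6)
Days before August (Jan-Jul): 212; August 1 index = (4 + 212) mod 7 = 6 -> Sunday
First Saturday is August 7
Saturdays: 7, 14, 21, 28

4 Saturdays


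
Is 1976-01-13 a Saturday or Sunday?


Anchor: Jan 1, 1976. With p = 1976 - 1 = 1975: (p + p//4 - p//100 + p//400) mod 7 = (1975 + 493 - 19 + 4) mod 7 = 2453 mod 7 = 3 -> Thursday (Mon=0 ... Sun=6)
Day of year: 13; offset = 12
Weekday index = (3 + 12) mod 7 = 1 -> Tuesday
Weekend days: Saturday, Sunday

No


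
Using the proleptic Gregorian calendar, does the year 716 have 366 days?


Gregorian leap year rule: divisible by 4, but not by 100, unless also by 400.
716 is divisible by 4 but not 100 -> leap year

Yes


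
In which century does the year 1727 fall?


Century = (year - 1) // 100 + 1
= (1727 - 1) // 100 + 1
= 1726 // 100 + 1
= 17 + 1

18th century


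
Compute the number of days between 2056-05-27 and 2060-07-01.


From 2056-05-27 to 2060-07-01
2056-05-27: days before May = 31 + 29 + 31 + 30 = 121 (2056 is a leap year); day of year = 121 + 27 = 148
2060-07-01: days before July = 31 + 29 + 31 + 30 + 31 + 30 = 182 (2060 is a leap year); day of year = 182 + 1 = 183
Rest of 2056: 366 - 148 = 218
Full years 2057 (365), 2058 (365), 2059 (365): 1095
Total = 218 + 1095 + 183 = 1496

1496 days


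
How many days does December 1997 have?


December 1997

31 days


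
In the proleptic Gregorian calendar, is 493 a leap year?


Gregorian leap year rule: divisible by 4, but not by 100, unless also by 400.
493 is not divisible by 4 -> not a leap year

No


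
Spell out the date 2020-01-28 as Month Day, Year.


ISO 2020-01-28 parses as year=2020, month=01, day=28
Month 1 -> January

January 28, 2020


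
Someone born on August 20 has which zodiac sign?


Date: August 20
Conventional tropical zodiac dates: Leo from July 23 onward; Virgo starts August 23
August 20 falls within the Leo range

Leo


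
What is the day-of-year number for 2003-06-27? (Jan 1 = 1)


Date: June 27, 2003
Days in months 1 through 5: 151
Plus 27 days in June

Day of year: 178


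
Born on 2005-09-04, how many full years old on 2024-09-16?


Birth: 2005-09-04
Reference: 2024-09-16
Year difference: 2024 - 2005 = 19

19 years old


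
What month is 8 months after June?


June is month 6
6 + 8 = 14; wrap: 14 - 12 = 2

February


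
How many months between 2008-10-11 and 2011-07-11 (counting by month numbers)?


From October 2008 to July 2011
3 years * 12 = 36 months, minus 3 months = 33

33 months


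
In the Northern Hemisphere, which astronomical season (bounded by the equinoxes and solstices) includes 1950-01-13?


Date: January 13
Astronomical Winter (approx.; exact equinox/solstice day varies by year): December 21 to March 19
January 13 falls within the Winter window

Winter


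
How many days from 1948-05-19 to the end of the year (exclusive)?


Day of year: 140 of 366
Remaining = 366 - 140

226 days


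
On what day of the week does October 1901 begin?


Target: October 1, 1901
Anchor: Jan 1, 1901. With p = 1901 - 1 = 1900: (p + p//4 - p//100 + p//400) mod 7 = (1900 + 475 - 19 + 4) mod 7 = 2360 mod 7 = 1 -> Tuesday (Mon=0 ... Sun=6)
Days before October (Jan-Sep): 273 days
Weekday index = (1 + 273) mod 7 = 1

Tuesday


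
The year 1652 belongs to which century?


Century = (year - 1) // 100 + 1
= (1652 - 1) // 100 + 1
= 1651 // 100 + 1
= 16 + 1

17th century


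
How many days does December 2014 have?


December 2014

31 days


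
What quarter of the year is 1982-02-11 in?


Month: February (month 2)
Q1: Jan-Mar, Q2: Apr-Jun, Q3: Jul-Sep, Q4: Oct-Dec

Q1


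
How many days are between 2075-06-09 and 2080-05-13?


From 2075-06-09 to 2080-05-13
2075-06-09: days before June = 31 + 28 + 31 + 30 + 31 = 151 (2075 is not a leap year); day of year = 151 + 9 = 160
2080-05-13: days before May = 31 + 29 + 31 + 30 = 121 (2080 is a leap year); day of year = 121 + 13 = 134
Rest of 2075: 365 - 160 = 205
Full years 2076 (366), 2077 (365), 2078 (365), 2079 (365): 1461
Total = 205 + 1461 + 134 = 1800

1800 days


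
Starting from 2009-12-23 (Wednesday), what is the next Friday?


Current: Wednesday
Target: Friday
Days ahead: 2

Next Friday: 2009-12-25


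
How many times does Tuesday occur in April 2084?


April 2084 has 30 days
Anchor: Jan 1, 2084. With p = 2084 - 1 = 2083: (p + p//4 - p//100 + p//400) mod 7 = (2083 + 520 - 20 + 5) mod 7 = 2588 mod 7 = 5 -> Saturday (Mon=0 ... Sun=6)
Days before April (Jan-Mar): 91; April 1 index = (5 + 91) mod 7 = 5 -> Saturday
First Tuesday is April 4
Tuesdays: 4, 11, 18, 25

4 Tuesdays


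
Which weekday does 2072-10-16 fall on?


Date: October 16, 2072
Anchor: Jan 1, 2072. With p = 2072 - 1 = 2071: (p + p//4 - p//100 + p//400) mod 7 = (2071 + 517 - 20 + 5) mod 7 = 2573 mod 7 = 4 -> Friday (Mon=0 ... Sun=6)
Days before October (Jan-Sep): 274; offset = 274 + 16 - 1 = 289
Weekday index = (4 + 289) mod 7 = 6

Day of the week: Sunday


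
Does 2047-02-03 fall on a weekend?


Anchor: Jan 1, 2047. With p = 2047 - 1 = 2046: (p + p//4 - p//100 + p//400) mod 7 = (2046 + 511 - 20 + 5) mod 7 = 2542 mod 7 = 1 -> Tuesday (Mon=0 ... Sun=6)
Day of year: 34; offset = 33
Weekday index = (1 + 33) mod 7 = 6 -> Sunday
Weekend days: Saturday, Sunday

Yes


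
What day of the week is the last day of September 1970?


September 1970 has 30 days
Anchor: Jan 1, 1970. With p = 1970 - 1 = 1969: (p + p//4 - p//100 + p//400) mod 7 = (1969 + 492 - 19 + 4) mod 7 = 2446 mod 7 = 3 -> Thursday (Mon=0 ... Sun=6)
Days before September (Jan-Aug): 243; September 1 index = (3 + 243) mod 7 = 1 -> Tuesday
Last day offset: 30 - 1 = 29 days
Weekday index = (1 + 29) mod 7 = 2

Wednesday, September 30


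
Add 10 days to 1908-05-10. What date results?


Start: 1908-05-10, add 10 days
May 1908 has 31 days; 10 + 10 = 20 stays within May

Result: 1908-05-20


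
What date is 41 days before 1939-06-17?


Start: 1939-06-17, subtract 41 days
Back 17 days from June 17 reaches May 31, 1939 -> 24 left
May 1939: 31 - 24 = 7 -> lands on May 7

Result: 1939-05-07


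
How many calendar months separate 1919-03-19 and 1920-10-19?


From March 1919 to October 1920
1 year * 12 = 12 months, plus 7 months = 19

19 months


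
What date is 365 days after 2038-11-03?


Start: 2038-11-03, add 365 days
November 2038 has 30 days: 30 - 3 = 27 days to November 30 -> 338 left
December 2038 has 31 days -> 307 left
January 2039 has 31 days -> 276 left
February 2039 has 28 days -> 248 left
March 2039 has 31 days -> 217 left
April 2039 has 30 days -> 187 left
May 2039 has 31 days -> 156 left
June 2039 has 30 days -> 126 left
July 2039 has 31 days -> 95 left
August 2039 has 31 days -> 64 left
September 2039 has 30 days -> 34 left
October 2039 has 31 days -> 3 left
November 2039: 3 <= 30 -> lands on November 3

Result: 2039-11-03


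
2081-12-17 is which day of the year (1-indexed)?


Date: December 17, 2081
Days in months 1 through 11: 334
Plus 17 days in December

Day of year: 351


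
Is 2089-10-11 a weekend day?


Anchor: Jan 1, 2089. With p = 2089 - 1 = 2088: (p + p//4 - p//100 + p//400) mod 7 = (2088 + 522 - 20 + 5) mod 7 = 2595 mod 7 = 5 -> Saturday (Mon=0 ... Sun=6)
Day of year: 284; offset = 283
Weekday index = (5 + 283) mod 7 = 1 -> Tuesday
Weekend days: Saturday, Sunday

No


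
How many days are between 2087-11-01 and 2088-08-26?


From 2087-11-01 to 2088-08-26
2087-11-01: days before November = 31 + 28 + 31 + 30 + 31 + 30 + 31 + 31 + 30 + 31 = 304 (2087 is not a leap year); day of year = 304 + 1 = 305
2088-08-26: days before August = 31 + 29 + 31 + 30 + 31 + 30 + 31 = 213 (2088 is a leap year); day of year = 213 + 26 = 239
Rest of 2087: 365 - 305 = 60
Total = 60 + 239 = 299

299 days


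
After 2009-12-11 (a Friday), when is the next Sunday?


Current: Friday
Target: Sunday
Days ahead: 2

Next Sunday: 2009-12-13


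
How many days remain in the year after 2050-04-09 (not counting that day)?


Day of year: 99 of 365
Remaining = 365 - 99

266 days


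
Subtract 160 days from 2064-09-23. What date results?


Start: 2064-09-23, subtract 160 days
Back 23 days from September 23 reaches August 31, 2064 -> 137 left
August 2064 has 31 days -> back to July 31, 2064 -> 106 left
July 2064 has 31 days -> back to June 30, 2064 -> 75 left
June 2064 has 30 days -> back to May 31, 2064 -> 45 left
May 2064 has 31 days -> back to April 30, 2064 -> 14 left
April 2064: 30 - 14 = 16 -> lands on April 16

Result: 2064-04-16


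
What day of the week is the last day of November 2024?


November 2024 has 30 days
Anchor: Jan 1, 2024. With p = 2024 - 1 = 2023: (p + p//4 - p//100 + p//400) mod 7 = (2023 + 505 - 20 + 5) mod 7 = 2513 mod 7 = 0 -> Monday (Mon=0 ... Sun=6)
Days before November (Jan-Oct): 305; November 1 index = (0 + 305) mod 7 = 4 -> Friday
Last day offset: 30 - 1 = 29 days
Weekday index = (4 + 29) mod 7 = 5

Saturday, November 30


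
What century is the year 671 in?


Century = (year - 1) // 100 + 1
= (671 - 1) // 100 + 1
= 670 // 100 + 1
= 6 + 1

7th century


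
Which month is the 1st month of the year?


Month 1 of 12

January


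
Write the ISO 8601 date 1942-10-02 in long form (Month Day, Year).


ISO 1942-10-02 parses as year=1942, month=10, day=02
Month 10 -> October

October 2, 1942


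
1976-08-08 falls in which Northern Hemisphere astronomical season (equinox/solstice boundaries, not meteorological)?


Date: August 8
Astronomical Summer (approx.; exact equinox/solstice day varies by year): June 21 to September 21
August 8 falls within the Summer window

Summer


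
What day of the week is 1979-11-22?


Date: November 22, 1979
Anchor: Jan 1, 1979. With p = 1979 - 1 = 1978: (p + p//4 - p//100 + p//400) mod 7 = (1978 + 494 - 19 + 4) mod 7 = 2457 mod 7 = 0 -> Monday (Mon=0 ... Sun=6)
Days before November (Jan-Oct): 304; offset = 304 + 22 - 1 = 325
Weekday index = (0 + 325) mod 7 = 3

Day of the week: Thursday


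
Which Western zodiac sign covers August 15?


Date: August 15
Conventional tropical zodiac dates: Leo from July 23 onward; Virgo starts August 23
August 15 falls within the Leo range

Leo


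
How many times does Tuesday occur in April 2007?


April 2007 has 30 days
Anchor: Jan 1, 2007. With p = 2007 - 1 = 2006: (p + p//4 - p//100 + p//400) mod 7 = (2006 + 501 - 20 + 5) mod 7 = 2492 mod 7 = 0 -> Monday (Mon=0 ... Sun=6)
Days before April (Jan-Mar): 90; April 1 index = (0 + 90) mod 7 = 6 -> Sunday
First Tuesday is April 3
Tuesdays: 3, 10, 17, 24

4 Tuesdays


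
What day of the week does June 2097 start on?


Target: June 1, 2097
Anchor: Jan 1, 2097. With p = 2097 - 1 = 2096: (p + p//4 - p//100 + p//400) mod 7 = (2096 + 524 - 20 + 5) mod 7 = 2605 mod 7 = 1 -> Tuesday (Mon=0 ... Sun=6)
Days before June (Jan-May): 151 days
Weekday index = (1 + 151) mod 7 = 5

Saturday


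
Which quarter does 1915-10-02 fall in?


Month: October (month 10)
Q1: Jan-Mar, Q2: Apr-Jun, Q3: Jul-Sep, Q4: Oct-Dec

Q4


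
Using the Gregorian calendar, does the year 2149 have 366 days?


Gregorian leap year rule: divisible by 4, but not by 100, unless also by 400.
2149 is not divisible by 4 -> not a leap year

No


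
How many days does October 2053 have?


October 2053

31 days


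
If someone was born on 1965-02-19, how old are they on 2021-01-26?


Birth: 1965-02-19
Reference: 2021-01-26
Year difference: 2021 - 1965 = 56
Birthday not yet reached in 2021, subtract 1

55 years old


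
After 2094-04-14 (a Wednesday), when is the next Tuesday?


Current: Wednesday
Target: Tuesday
Days ahead: 6

Next Tuesday: 2094-04-20


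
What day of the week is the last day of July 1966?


July 1966 has 31 days
Anchor: Jan 1, 1966. With p = 1966 - 1 = 1965: (p + p//4 - p//100 + p//400) mod 7 = (1965 + 491 - 19 + 4) mod 7 = 2441 mod 7 = 5 -> Saturday (Mon=0 ... Sun=6)
Days before July (Jan-Jun): 181; July 1 index = (5 + 181) mod 7 = 4 -> Friday
Last day offset: 31 - 1 = 30 days
Weekday index = (4 + 30) mod 7 = 6

Sunday, July 31


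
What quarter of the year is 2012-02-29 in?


Month: February (month 2)
Q1: Jan-Mar, Q2: Apr-Jun, Q3: Jul-Sep, Q4: Oct-Dec

Q1


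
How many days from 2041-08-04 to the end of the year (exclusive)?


Day of year: 216 of 365
Remaining = 365 - 216

149 days


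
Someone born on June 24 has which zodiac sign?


Date: June 24
Conventional tropical zodiac dates: Cancer from June 21 onward; Leo starts July 23
June 24 falls within the Cancer range

Cancer


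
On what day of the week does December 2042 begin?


Target: December 1, 2042
Anchor: Jan 1, 2042. With p = 2042 - 1 = 2041: (p + p//4 - p//100 + p//400) mod 7 = (2041 + 510 - 20 + 5) mod 7 = 2536 mod 7 = 2 -> Wednesday (Mon=0 ... Sun=6)
Days before December (Jan-Nov): 334 days
Weekday index = (2 + 334) mod 7 = 0

Monday


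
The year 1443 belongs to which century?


Century = (year - 1) // 100 + 1
= (1443 - 1) // 100 + 1
= 1442 // 100 + 1
= 14 + 1

15th century


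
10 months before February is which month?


February is month 2
2 - 10 = -8; wrap: -8 + 12 = 4

April


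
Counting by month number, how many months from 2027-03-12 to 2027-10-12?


From March 2027 to October 2027
0 years * 12 = 0 months, plus 7 months = 7

7 months


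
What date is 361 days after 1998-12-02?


Start: 1998-12-02, add 361 days
December 1998 has 31 days: 31 - 2 = 29 days to December 31 -> 332 left
January 1999 has 31 days -> 301 left
February 1999 has 28 days -> 273 left
March 1999 has 31 days -> 242 left
April 1999 has 30 days -> 212 left
May 1999 has 31 days -> 181 left
June 1999 has 30 days -> 151 left
July 1999 has 31 days -> 120 left
August 1999 has 31 days -> 89 left
September 1999 has 30 days -> 59 left
October 1999 has 31 days -> 28 left
November 1999: 28 <= 30 -> lands on November 28

Result: 1999-11-28


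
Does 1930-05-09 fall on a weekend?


Anchor: Jan 1, 1930. With p = 1930 - 1 = 1929: (p + p//4 - p//100 + p//400) mod 7 = (1929 + 482 - 19 + 4) mod 7 = 2396 mod 7 = 2 -> Wednesday (Mon=0 ... Sun=6)
Day of year: 129; offset = 128
Weekday index = (2 + 128) mod 7 = 4 -> Friday
Weekend days: Saturday, Sunday

No


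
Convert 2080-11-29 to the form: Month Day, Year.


ISO 2080-11-29 parses as year=2080, month=11, day=29
Month 11 -> November

November 29, 2080


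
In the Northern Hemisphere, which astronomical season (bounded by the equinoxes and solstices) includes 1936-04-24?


Date: April 24
Astronomical Spring (approx.; exact equinox/solstice day varies by year): March 20 to June 20
April 24 falls within the Spring window

Spring


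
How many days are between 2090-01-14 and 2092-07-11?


From 2090-01-14 to 2092-07-11
2090-01-14: day of year = 14
2092-07-11: days before July = 31 + 29 + 31 + 30 + 31 + 30 = 182 (2092 is a leap year); day of year = 182 + 11 = 193
Rest of 2090: 365 - 14 = 351
Full years 2091 (365): 365
Total = 351 + 365 + 193 = 909

909 days


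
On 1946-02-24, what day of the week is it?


Date: February 24, 1946
Anchor: Jan 1, 1946. With p = 1946 - 1 = 1945: (p + p//4 - p//100 + p//400) mod 7 = (1945 + 486 - 19 + 4) mod 7 = 2416 mod 7 = 1 -> Tuesday (Mon=0 ... Sun=6)
Days before February (Jan): 31; offset = 31 + 24 - 1 = 54
Weekday index = (1 + 54) mod 7 = 6

Day of the week: Sunday


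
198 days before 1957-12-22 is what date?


Start: 1957-12-22, subtract 198 days
Back 22 days from December 22 reaches November 30, 1957 -> 176 left
November 1957 has 30 days -> back to October 31, 1957 -> 146 left
October 1957 has 31 days -> back to September 30, 1957 -> 115 left
September 1957 has 30 days -> back to August 31, 1957 -> 85 left
August 1957 has 31 days -> back to July 31, 1957 -> 54 left
July 1957 has 31 days -> back to June 30, 1957 -> 23 left
June 1957: 30 - 23 = 7 -> lands on June 7

Result: 1957-06-07


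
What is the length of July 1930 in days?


July 1930

31 days


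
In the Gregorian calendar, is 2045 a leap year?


Gregorian leap year rule: divisible by 4, but not by 100, unless also by 400.
2045 is not divisible by 4 -> not a leap year

No


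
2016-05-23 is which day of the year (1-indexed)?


Date: May 23, 2016
Days in months 1 through 4: 121
Plus 23 days in May

Day of year: 144


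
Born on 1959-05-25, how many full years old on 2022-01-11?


Birth: 1959-05-25
Reference: 2022-01-11
Year difference: 2022 - 1959 = 63
Birthday not yet reached in 2022, subtract 1

62 years old


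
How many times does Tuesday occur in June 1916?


June 1916 has 30 days
Anchor: Jan 1, 1916. With p = 1916 - 1 = 1915: (p + p//4 - p//100 + p//400) mod 7 = (1915 + 478 - 19 + 4) mod 7 = 2378 mod 7 = 5 -> Saturday (Mon=0 ... Sun=6)
Days before June (Jan-May): 152; June 1 index = (5 + 152) mod 7 = 3 -> Thursday
First Tuesday is June 6
Tuesdays: 6, 13, 20, 27

4 Tuesdays


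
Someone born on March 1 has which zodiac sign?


Date: March 1
Conventional tropical zodiac dates: Pisces from February 19 onward; Aries starts March 21
March 1 falls within the Pisces range

Pisces


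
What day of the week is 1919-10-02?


Date: October 2, 1919
Anchor: Jan 1, 1919. With p = 1919 - 1 = 1918: (p + p//4 - p//100 + p//400) mod 7 = (1918 + 479 - 19 + 4) mod 7 = 2382 mod 7 = 2 -> Wednesday (Mon=0 ... Sun=6)
Days before October (Jan-Sep): 273; offset = 273 + 2 - 1 = 274
Weekday index = (2 + 274) mod 7 = 3

Day of the week: Thursday


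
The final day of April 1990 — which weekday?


April 1990 has 30 days
Anchor: Jan 1, 1990. With p = 1990 - 1 = 1989: (p + p//4 - p//100 + p//400) mod 7 = (1989 + 497 - 19 + 4) mod 7 = 2471 mod 7 = 0 -> Monday (Mon=0 ... Sun=6)
Days before April (Jan-Mar): 90; April 1 index = (0 + 90) mod 7 = 6 -> Sunday
Last day offset: 30 - 1 = 29 days
Weekday index = (6 + 29) mod 7 = 0

Monday, April 30


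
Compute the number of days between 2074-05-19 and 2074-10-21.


From 2074-05-19 to 2074-10-21
2074-05-19: days before May = 31 + 28 + 31 + 30 = 120 (2074 is not a leap year); day of year = 120 + 19 = 139
2074-10-21: days before October = 31 + 28 + 31 + 30 + 31 + 30 + 31 + 31 + 30 = 273 (2074 is not a leap year); day of year = 273 + 21 = 294
Same year: 294 - 139 = 155

155 days


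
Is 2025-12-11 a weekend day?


Anchor: Jan 1, 2025. With p = 2025 - 1 = 2024: (p + p//4 - p//100 + p//400) mod 7 = (2024 + 506 - 20 + 5) mod 7 = 2515 mod 7 = 2 -> Wednesday (Mon=0 ... Sun=6)
Day of year: 345; offset = 344
Weekday index = (2 + 344) mod 7 = 3 -> Thursday
Weekend days: Saturday, Sunday

No


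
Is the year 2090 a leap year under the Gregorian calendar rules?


Gregorian leap year rule: divisible by 4, but not by 100, unless also by 400.
2090 is not divisible by 4 -> not a leap year

No


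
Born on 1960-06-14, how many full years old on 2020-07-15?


Birth: 1960-06-14
Reference: 2020-07-15
Year difference: 2020 - 1960 = 60

60 years old


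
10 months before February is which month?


February is month 2
2 - 10 = -8; wrap: -8 + 12 = 4

April


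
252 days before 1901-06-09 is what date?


Start: 1901-06-09, subtract 252 days
Back 9 days from June 9 reaches May 31, 1901 -> 243 left
May 1901 has 31 days -> back to April 30, 1901 -> 212 left
April 1901 has 30 days -> back to March 31, 1901 -> 182 left
March 1901 has 31 days -> back to February 28, 1901 -> 151 left
February 1901 has 28 days -> back to January 31, 1901 -> 123 left
January 1901 has 31 days -> back to December 31, 1900 -> 92 left
December 1900 has 31 days -> back to November 30, 1900 -> 61 left
November 1900 has 30 days -> back to October 31, 1900 -> 31 left
October 1900 has 31 days -> back to September 30, 1900 -> 0 left
September 1900: 30 - 0 = 30 -> lands on September 30

Result: 1900-09-30


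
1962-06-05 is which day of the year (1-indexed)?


Date: June 5, 1962
Days in months 1 through 5: 151
Plus 5 days in June

Day of year: 156


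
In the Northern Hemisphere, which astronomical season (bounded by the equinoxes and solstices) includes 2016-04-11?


Date: April 11
Astronomical Spring (approx.; exact equinox/solstice day varies by year): March 20 to June 20
April 11 falls within the Spring window

Spring


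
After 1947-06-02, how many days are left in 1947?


Day of year: 153 of 365
Remaining = 365 - 153

212 days


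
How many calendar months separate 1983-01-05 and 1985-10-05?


From January 1983 to October 1985
2 years * 12 = 24 months, plus 9 months = 33

33 months


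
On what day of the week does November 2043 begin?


Target: November 1, 2043
Anchor: Jan 1, 2043. With p = 2043 - 1 = 2042: (p + p//4 - p//100 + p//400) mod 7 = (2042 + 510 - 20 + 5) mod 7 = 2537 mod 7 = 3 -> Thursday (Mon=0 ... Sun=6)
Days before November (Jan-Oct): 304 days
Weekday index = (3 + 304) mod 7 = 6

Sunday


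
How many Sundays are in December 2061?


December 2061 has 31 days
Anchor: Jan 1, 2061. With p = 2061 - 1 = 2060: (p + p//4 - p//100 + p//400) mod 7 = (2060 + 515 - 20 + 5) mod 7 = 2560 mod 7 = 5 -> Saturday (Mon=0 ... Sun=6)
Days before December (Jan-Nov): 334; December 1 index = (5 + 334) mod 7 = 3 -> Thursday
First Sunday is December 4
Sundays: 4, 11, 18, 25

4 Sundays


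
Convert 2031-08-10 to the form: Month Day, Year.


ISO 2031-08-10 parses as year=2031, month=08, day=10
Month 8 -> August

August 10, 2031


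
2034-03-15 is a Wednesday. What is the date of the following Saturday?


Current: Wednesday
Target: Saturday
Days ahead: 3

Next Saturday: 2034-03-18


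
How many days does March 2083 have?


March 2083

31 days


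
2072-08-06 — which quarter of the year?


Month: August (month 8)
Q1: Jan-Mar, Q2: Apr-Jun, Q3: Jul-Sep, Q4: Oct-Dec

Q3


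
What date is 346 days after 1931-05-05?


Start: 1931-05-05, add 346 days
May 1931 has 31 days: 31 - 5 = 26 days to May 31 -> 320 left
June 1931 has 30 days -> 290 left
July 1931 has 31 days -> 259 left
August 1931 has 31 days -> 228 left
September 1931 has 30 days -> 198 left
October 1931 has 31 days -> 167 left
November 1931 has 30 days -> 137 left
December 1931 has 31 days -> 106 left
January 1932 has 31 days -> 75 left
February 1932 has 29 days -> 46 left
March 1932 has 31 days -> 15 left
April 1932: 15 <= 30 -> lands on April 15

Result: 1932-04-15


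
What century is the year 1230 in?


Century = (year - 1) // 100 + 1
= (1230 - 1) // 100 + 1
= 1229 // 100 + 1
= 12 + 1

13th century


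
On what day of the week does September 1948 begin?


Target: September 1, 1948
Anchor: Jan 1, 1948. With p = 1948 - 1 = 1947: (p + p//4 - p//100 + p//400) mod 7 = (1947 + 486 - 19 + 4) mod 7 = 2418 mod 7 = 3 -> Thursday (Mon=0 ... Sun=6)
Days before September (Jan-Aug): 244 days
Weekday index = (3 + 244) mod 7 = 2

Wednesday


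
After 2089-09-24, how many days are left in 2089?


Day of year: 267 of 365
Remaining = 365 - 267

98 days


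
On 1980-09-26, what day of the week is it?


Date: September 26, 1980
Anchor: Jan 1, 1980. With p = 1980 - 1 = 1979: (p + p//4 - p//100 + p//400) mod 7 = (1979 + 494 - 19 + 4) mod 7 = 2458 mod 7 = 1 -> Tuesday (Mon=0 ... Sun=6)
Days before September (Jan-Aug): 244; offset = 244 + 26 - 1 = 269
Weekday index = (1 + 269) mod 7 = 4

Day of the week: Friday


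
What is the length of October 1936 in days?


October 1936

31 days


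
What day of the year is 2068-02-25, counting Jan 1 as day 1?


Date: February 25, 2068
Days in months 1 through 1: 31
Plus 25 days in February

Day of year: 56


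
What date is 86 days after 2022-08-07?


Start: 2022-08-07, add 86 days
August 2022 has 31 days: 31 - 7 = 24 days to August 31 -> 62 left
September 2022 has 30 days -> 32 left
October 2022 has 31 days -> 1 left
November 2022: 1 <= 30 -> lands on November 1

Result: 2022-11-01


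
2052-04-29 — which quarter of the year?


Month: April (month 4)
Q1: Jan-Mar, Q2: Apr-Jun, Q3: Jul-Sep, Q4: Oct-Dec

Q2


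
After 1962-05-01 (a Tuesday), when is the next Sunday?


Current: Tuesday
Target: Sunday
Days ahead: 5

Next Sunday: 1962-05-06


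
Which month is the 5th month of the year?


Month 5 of 12

May


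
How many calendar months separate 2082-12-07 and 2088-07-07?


From December 2082 to July 2088
6 years * 12 = 72 months, minus 5 months = 67

67 months


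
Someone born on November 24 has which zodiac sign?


Date: November 24
Conventional tropical zodiac dates: Sagittarius from November 22 onward; Capricorn starts December 22
November 24 falls within the Sagittarius range

Sagittarius


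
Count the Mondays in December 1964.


December 1964 has 31 days
Anchor: Jan 1, 1964. With p = 1964 - 1 = 1963: (p + p//4 - p//100 + p//400) mod 7 = (1963 + 490 - 19 + 4) mod 7 = 2438 mod 7 = 2 -> Wednesday (Mon=0 ... Sun=6)
Days before December (Jan-Nov): 335; December 1 index = (2 + 335) mod 7 = 1 -> Tuesday
First Monday is December 7
Mondays: 7, 14, 21, 28

4 Mondays


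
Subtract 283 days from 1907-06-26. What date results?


Start: 1907-06-26, subtract 283 days
Back 26 days from June 26 reaches May 31, 1907 -> 257 left
May 1907 has 31 days -> back to April 30, 1907 -> 226 left
April 1907 has 30 days -> back to March 31, 1907 -> 196 left
March 1907 has 31 days -> back to February 28, 1907 -> 165 left
February 1907 has 28 days -> back to January 31, 1907 -> 137 left
January 1907 has 31 days -> back to December 31, 1906 -> 106 left
December 1906 has 31 days -> back to November 30, 1906 -> 75 left
November 1906 has 30 days -> back to October 31, 1906 -> 45 left
October 1906 has 31 days -> back to September 30, 1906 -> 14 left
September 1906: 30 - 14 = 16 -> lands on September 16

Result: 1906-09-16


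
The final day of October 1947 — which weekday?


October 1947 has 31 days
Anchor: Jan 1, 1947. With p = 1947 - 1 = 1946: (p + p//4 - p//100 + p//400) mod 7 = (1946 + 486 - 19 + 4) mod 7 = 2417 mod 7 = 2 -> Wednesday (Mon=0 ... Sun=6)
Days before October (Jan-Sep): 273; October 1 index = (2 + 273) mod 7 = 2 -> Wednesday
Last day offset: 31 - 1 = 30 days
Weekday index = (2 + 30) mod 7 = 4

Friday, October 31


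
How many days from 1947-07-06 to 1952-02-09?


From 1947-07-06 to 1952-02-09
1947-07-06: days before July = 31 + 28 + 31 + 30 + 31 + 30 = 181 (1947 is not a leap year); day of year = 181 + 6 = 187
1952-02-09: days before February = 31; day of year = 31 + 9 = 40
Rest of 1947: 365 - 187 = 178
Full years 1948 (366), 1949 (365), 1950 (365), 1951 (365): 1461
Total = 178 + 1461 + 40 = 1679

1679 days


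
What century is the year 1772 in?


Century = (year - 1) // 100 + 1
= (1772 - 1) // 100 + 1
= 1771 // 100 + 1
= 17 + 1

18th century


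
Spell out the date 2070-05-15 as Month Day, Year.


ISO 2070-05-15 parses as year=2070, month=05, day=15
Month 5 -> May

May 15, 2070


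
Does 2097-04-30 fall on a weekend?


Anchor: Jan 1, 2097. With p = 2097 - 1 = 2096: (p + p//4 - p//100 + p//400) mod 7 = (2096 + 524 - 20 + 5) mod 7 = 2605 mod 7 = 1 -> Tuesday (Mon=0 ... Sun=6)
Day of year: 120; offset = 119
Weekday index = (1 + 119) mod 7 = 1 -> Tuesday
Weekend days: Saturday, Sunday

No


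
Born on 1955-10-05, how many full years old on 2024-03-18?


Birth: 1955-10-05
Reference: 2024-03-18
Year difference: 2024 - 1955 = 69
Birthday not yet reached in 2024, subtract 1

68 years old


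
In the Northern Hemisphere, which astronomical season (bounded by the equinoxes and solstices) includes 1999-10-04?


Date: October 4
Astronomical Autumn (approx.; exact equinox/solstice day varies by year): September 22 to December 20
October 4 falls within the Autumn window

Autumn


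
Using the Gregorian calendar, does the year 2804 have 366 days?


Gregorian leap year rule: divisible by 4, but not by 100, unless also by 400.
2804 is divisible by 4 but not 100 -> leap year

Yes


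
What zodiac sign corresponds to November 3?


Date: November 3
Conventional tropical zodiac dates: Scorpio from October 23 onward; Sagittarius starts November 22
November 3 falls within the Scorpio range

Scorpio


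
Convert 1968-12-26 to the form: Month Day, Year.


ISO 1968-12-26 parses as year=1968, month=12, day=26
Month 12 -> December

December 26, 1968


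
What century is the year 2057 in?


Century = (year - 1) // 100 + 1
= (2057 - 1) // 100 + 1
= 2056 // 100 + 1
= 20 + 1

21st century


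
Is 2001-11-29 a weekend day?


Anchor: Jan 1, 2001. With p = 2001 - 1 = 2000: (p + p//4 - p//100 + p//400) mod 7 = (2000 + 500 - 20 + 5) mod 7 = 2485 mod 7 = 0 -> Monday (Mon=0 ... Sun=6)
Day of year: 333; offset = 332
Weekday index = (0 + 332) mod 7 = 3 -> Thursday
Weekend days: Saturday, Sunday

No


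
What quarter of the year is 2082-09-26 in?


Month: September (month 9)
Q1: Jan-Mar, Q2: Apr-Jun, Q3: Jul-Sep, Q4: Oct-Dec

Q3


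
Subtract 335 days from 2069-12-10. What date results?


Start: 2069-12-10, subtract 335 days
Back 10 days from December 10 reaches November 30, 2069 -> 325 left
November 2069 has 30 days -> back to October 31, 2069 -> 295 left
October 2069 has 31 days -> back to September 30, 2069 -> 264 left
September 2069 has 30 days -> back to August 31, 2069 -> 234 left
August 2069 has 31 days -> back to July 31, 2069 -> 203 left
July 2069 has 31 days -> back to June 30, 2069 -> 172 left
June 2069 has 30 days -> back to May 31, 2069 -> 142 left
May 2069 has 31 days -> back to April 30, 2069 -> 111 left
April 2069 has 30 days -> back to March 31, 2069 -> 81 left
March 2069 has 31 days -> back to February 28, 2069 -> 50 left
February 2069 has 28 days -> back to January 31, 2069 -> 22 left
January 2069: 31 - 22 = 9 -> lands on January 9

Result: 2069-01-09


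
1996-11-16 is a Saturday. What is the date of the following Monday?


Current: Saturday
Target: Monday
Days ahead: 2

Next Monday: 1996-11-18
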